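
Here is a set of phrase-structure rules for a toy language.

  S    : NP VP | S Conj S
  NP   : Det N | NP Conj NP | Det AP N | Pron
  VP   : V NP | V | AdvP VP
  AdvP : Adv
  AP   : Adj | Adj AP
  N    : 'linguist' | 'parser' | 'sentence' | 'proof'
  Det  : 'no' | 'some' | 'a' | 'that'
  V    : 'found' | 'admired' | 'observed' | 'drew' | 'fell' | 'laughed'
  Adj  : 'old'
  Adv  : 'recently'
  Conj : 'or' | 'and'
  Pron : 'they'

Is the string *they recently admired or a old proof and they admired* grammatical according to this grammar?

[S [S [NP [Pron they]] [VP [AdvP [Adv recently]] [VP [V admired]]]] [Conj or] [S [NP [NP [Det a] [AP [Adj old]] [N proof]] [Conj and] [NP [Pron they]]] [VP [V admired]]]]
Every word is introduced by a lexical rule and the phrasal rules combine the resulting categories into a single S.

Grammatical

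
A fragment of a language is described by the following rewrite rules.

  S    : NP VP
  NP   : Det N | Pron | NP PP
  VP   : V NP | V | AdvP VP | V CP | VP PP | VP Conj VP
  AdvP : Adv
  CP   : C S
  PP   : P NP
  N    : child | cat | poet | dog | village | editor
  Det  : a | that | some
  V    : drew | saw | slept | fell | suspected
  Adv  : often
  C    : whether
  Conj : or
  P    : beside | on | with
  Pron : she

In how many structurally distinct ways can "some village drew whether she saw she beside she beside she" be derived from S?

9

Two of the 9 distinct bracketings:
[S [NP [Det some] [N village]] [VP [V drew] [CP [C whether] [S [NP [Pron she]] [VP [V saw] [NP [NP [Pron she]] [PP [P beside] [NP [NP [Pron she]] [PP [P beside] [NP [Pron she]]]]]]]]]]]
[S [NP [Det some] [N village]] [VP [V drew] [CP [C whether] [S [NP [Pron she]] [VP [V saw] [NP [NP [NP [Pron she]] [PP [P beside] [NP [Pron she]]]] [PP [P beside] [NP [Pron she]]]]]]]]]
The trees differ in how a recursive rule is bracketed over the same span.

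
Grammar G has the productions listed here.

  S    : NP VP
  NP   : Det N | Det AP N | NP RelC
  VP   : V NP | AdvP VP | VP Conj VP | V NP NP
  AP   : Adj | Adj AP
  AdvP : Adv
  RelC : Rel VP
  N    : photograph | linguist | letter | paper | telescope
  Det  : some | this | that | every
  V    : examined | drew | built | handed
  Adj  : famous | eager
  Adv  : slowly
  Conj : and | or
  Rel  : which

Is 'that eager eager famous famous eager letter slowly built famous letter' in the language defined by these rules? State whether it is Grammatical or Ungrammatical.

Ungrammatical

A V word can never sit immediately before an Adj word in any string this grammar generates, so the substring 'built famous' rules out a derivation.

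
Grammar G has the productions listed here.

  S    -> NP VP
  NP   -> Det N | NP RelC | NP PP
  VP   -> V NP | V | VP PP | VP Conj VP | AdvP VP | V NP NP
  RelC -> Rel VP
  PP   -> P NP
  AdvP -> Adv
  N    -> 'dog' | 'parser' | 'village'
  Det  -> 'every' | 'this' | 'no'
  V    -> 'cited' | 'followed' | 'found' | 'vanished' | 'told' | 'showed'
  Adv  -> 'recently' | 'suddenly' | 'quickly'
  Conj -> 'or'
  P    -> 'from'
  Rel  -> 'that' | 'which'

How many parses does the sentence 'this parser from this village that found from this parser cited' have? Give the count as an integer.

5

Two of the 5 distinct bracketings:
[S [NP [NP [NP [Det this] [N parser]] [PP [P from] [NP [Det this] [N village]]]] [RelC [Rel that] [VP [VP [V found]] [PP [P from] [NP [Det this] [N parser]]]]]] [VP [V cited]]]
[S [NP [NP [Det this] [N parser]] [PP [P from] [NP [NP [Det this] [N village]] [RelC [Rel that] [VP [VP [V found]] [PP [P from] [NP [Det this] [N parser]]]]]]]] [VP [V cited]]]
The trees differ in how a recursive rule is bracketed over the same span.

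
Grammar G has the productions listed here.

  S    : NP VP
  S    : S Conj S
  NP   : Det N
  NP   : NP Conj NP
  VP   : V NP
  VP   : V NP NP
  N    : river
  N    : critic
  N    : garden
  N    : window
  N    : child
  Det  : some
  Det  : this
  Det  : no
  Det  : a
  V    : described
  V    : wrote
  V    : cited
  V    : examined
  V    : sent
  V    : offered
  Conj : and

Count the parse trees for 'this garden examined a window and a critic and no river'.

2

The two bracketings:
[S [NP [Det this] [N garden]] [VP [V examined] [NP [NP [Det a] [N window]] [Conj and] [NP [NP [Det a] [N critic]] [Conj and] [NP [Det no] [N river]]]]]]
[S [NP [Det this] [N garden]] [VP [V examined] [NP [NP [NP [Det a] [N window]] [Conj and] [NP [Det a] [N critic]]] [Conj and] [NP [Det no] [N river]]]]]
The trees differ in how a recursive rule is bracketed over the same span.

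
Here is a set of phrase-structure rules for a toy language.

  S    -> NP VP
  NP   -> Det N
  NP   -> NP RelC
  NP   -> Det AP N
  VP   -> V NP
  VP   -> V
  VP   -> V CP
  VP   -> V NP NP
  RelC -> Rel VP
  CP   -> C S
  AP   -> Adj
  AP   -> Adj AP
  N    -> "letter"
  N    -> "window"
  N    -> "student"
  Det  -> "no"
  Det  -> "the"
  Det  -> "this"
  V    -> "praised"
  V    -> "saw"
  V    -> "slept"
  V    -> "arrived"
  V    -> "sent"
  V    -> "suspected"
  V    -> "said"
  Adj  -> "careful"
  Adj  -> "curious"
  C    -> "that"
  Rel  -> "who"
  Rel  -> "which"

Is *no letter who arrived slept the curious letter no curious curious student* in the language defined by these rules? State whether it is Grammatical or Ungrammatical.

Grammatical

S
  NP
    NP
      Det: no
      N: letter
    RelC
      Rel: who
      VP
        V: arrived
  VP
    V: slept
    NP
      Det: the
      AP
        Adj: curious
      N: letter
    NP
      Det: no
      AP
        Adj: curious
        AP
          Adj: curious
      N: student
Each bracket corresponds to one application of a listed rule, so the string is derivable from S.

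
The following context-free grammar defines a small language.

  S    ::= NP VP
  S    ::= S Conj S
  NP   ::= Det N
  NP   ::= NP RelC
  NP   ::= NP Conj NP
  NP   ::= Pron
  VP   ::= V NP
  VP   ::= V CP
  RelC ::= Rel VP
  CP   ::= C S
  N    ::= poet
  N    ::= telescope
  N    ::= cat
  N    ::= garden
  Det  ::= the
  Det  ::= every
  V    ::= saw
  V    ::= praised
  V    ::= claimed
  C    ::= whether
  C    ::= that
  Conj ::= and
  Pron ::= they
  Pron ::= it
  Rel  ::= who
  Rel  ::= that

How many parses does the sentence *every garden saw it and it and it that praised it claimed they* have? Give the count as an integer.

3

Two of the 3 distinct bracketings:
[S [S [NP [Det every] [N garden]] [VP [V saw] [NP [Pron it]]]] [Conj and] [S [NP [NP [NP [Pron it]] [Conj and] [NP [Pron it]]] [RelC [Rel that] [VP [V praised] [NP [Pron it]]]]] [VP [V claimed] [NP [Pron they]]]]]
[S [S [NP [Det every] [N garden]] [VP [V saw] [NP [Pron it]]]] [Conj and] [S [NP [NP [Pron it]] [Conj and] [NP [NP [Pron it]] [RelC [Rel that] [VP [V praised] [NP [Pron it]]]]]] [VP [V claimed] [NP [Pron they]]]]]
The trees differ in how a recursive rule is bracketed over the same span.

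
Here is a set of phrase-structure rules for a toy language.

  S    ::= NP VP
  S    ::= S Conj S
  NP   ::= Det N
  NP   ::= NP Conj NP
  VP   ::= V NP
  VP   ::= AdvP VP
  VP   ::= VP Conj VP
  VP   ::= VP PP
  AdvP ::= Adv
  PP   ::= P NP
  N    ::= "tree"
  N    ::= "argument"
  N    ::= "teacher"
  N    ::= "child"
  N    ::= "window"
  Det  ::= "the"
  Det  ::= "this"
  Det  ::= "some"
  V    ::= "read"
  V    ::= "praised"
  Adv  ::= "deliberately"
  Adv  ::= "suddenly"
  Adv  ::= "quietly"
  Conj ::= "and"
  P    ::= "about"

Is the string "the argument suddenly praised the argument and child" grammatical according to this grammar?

Ungrammatical

A Conj word can never sit immediately before an N word in any string this grammar generates, so the substring 'and child' rules out a derivation.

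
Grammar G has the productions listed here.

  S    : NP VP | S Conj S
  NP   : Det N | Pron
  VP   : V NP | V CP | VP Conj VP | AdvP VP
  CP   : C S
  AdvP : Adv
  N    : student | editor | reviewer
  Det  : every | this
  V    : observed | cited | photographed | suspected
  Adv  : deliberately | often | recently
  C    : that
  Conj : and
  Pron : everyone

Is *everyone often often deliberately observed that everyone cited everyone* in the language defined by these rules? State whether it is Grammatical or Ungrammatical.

Grammatical

[S [NP [Pron everyone]] [VP [AdvP [Adv often]] [VP [AdvP [Adv often]] [VP [AdvP [Adv deliberately]] [VP [V observed] [CP [C that] [S [NP [Pron everyone]] [VP [V cited] [NP [Pron everyone]]]]]]]]]]
Every word is introduced by a lexical rule and the phrasal rules combine the resulting categories into a single S.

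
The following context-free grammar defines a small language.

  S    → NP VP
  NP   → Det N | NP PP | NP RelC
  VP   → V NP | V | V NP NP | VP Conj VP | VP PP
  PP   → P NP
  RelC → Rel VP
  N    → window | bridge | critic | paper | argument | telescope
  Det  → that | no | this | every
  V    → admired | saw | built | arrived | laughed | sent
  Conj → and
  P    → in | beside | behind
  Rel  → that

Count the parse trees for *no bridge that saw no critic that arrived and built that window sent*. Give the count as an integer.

Two of the 4 distinct bracketings:
[S [NP [NP [Det no] [N bridge]] [RelC [Rel that] [VP [V saw] [NP [NP [Det no] [N critic]] [RelC [Rel that] [VP [VP [V arrived]] [Conj and] [VP [V built] [NP [Det that] [N window]]]]]]]]] [VP [V sent]]]
[S [NP [NP [Det no] [N bridge]] [RelC [Rel that] [VP [V saw] [NP [NP [Det no] [N critic]] [RelC [Rel that] [VP [VP [V arrived]] [Conj and] [VP [V built]]]]] [NP [Det that] [N window]]]]] [VP [V sent]]]
The difference turns on whether VP → V NP is used at the relevant span, versus an alternative expansion of VP.

4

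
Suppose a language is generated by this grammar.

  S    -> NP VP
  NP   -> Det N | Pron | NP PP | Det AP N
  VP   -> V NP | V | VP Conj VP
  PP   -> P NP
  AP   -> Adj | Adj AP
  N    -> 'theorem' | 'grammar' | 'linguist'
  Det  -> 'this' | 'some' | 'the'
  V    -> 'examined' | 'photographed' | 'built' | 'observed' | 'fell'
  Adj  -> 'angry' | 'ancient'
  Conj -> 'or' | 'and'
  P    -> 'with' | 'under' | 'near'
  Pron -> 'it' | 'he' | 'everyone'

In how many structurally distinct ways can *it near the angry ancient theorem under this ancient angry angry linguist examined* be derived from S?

2

The two bracketings:
[S [NP [NP [Pron it]] [PP [P near] [NP [NP [Det the] [AP [Adj angry] [AP [Adj ancient]]] [N theorem]] [PP [P under] [NP [Det this] [AP [Adj ancient] [AP [Adj angry] [AP [Adj angry]]]] [N linguist]]]]]] [VP [V examined]]]
[S [NP [NP [NP [Pron it]] [PP [P near] [NP [Det the] [AP [Adj angry] [AP [Adj ancient]]] [N theorem]]]] [PP [P under] [NP [Det this] [AP [Adj ancient] [AP [Adj angry] [AP [Adj angry]]]] [N linguist]]]] [VP [V examined]]]
The trees differ in how a recursive rule is bracketed over the same span.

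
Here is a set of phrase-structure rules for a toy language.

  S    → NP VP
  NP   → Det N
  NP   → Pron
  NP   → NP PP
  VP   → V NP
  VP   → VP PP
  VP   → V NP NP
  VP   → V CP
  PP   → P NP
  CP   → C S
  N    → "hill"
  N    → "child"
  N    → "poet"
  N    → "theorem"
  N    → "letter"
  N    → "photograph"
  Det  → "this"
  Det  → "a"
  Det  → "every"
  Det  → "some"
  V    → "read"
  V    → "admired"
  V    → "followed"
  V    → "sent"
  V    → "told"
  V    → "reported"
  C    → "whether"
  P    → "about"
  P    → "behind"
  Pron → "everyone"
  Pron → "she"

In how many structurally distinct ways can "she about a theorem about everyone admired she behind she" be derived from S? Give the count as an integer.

4

Two of the 4 distinct bracketings:
[S [NP [NP [Pron she]] [PP [P about] [NP [NP [Det a] [N theorem]] [PP [P about] [NP [Pron everyone]]]]]] [VP [V admired] [NP [NP [Pron she]] [PP [P behind] [NP [Pron she]]]]]]
[S [NP [NP [Pron she]] [PP [P about] [NP [NP [Det a] [N theorem]] [PP [P about] [NP [Pron everyone]]]]]] [VP [VP [V admired] [NP [Pron she]]] [PP [P behind] [NP [Pron she]]]]]
The difference turns on whether VP → VP PP is used at the relevant span, versus an alternative expansion of VP.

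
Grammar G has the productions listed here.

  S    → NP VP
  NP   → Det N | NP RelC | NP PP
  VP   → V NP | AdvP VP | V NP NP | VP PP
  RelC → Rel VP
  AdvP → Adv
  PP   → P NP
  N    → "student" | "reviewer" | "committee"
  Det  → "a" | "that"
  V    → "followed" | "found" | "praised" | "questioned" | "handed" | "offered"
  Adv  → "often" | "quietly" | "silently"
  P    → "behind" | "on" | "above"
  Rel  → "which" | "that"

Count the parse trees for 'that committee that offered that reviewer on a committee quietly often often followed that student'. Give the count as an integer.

3

Two of the 3 distinct bracketings:
[S [NP [NP [Det that] [N committee]] [RelC [Rel that] [VP [V offered] [NP [NP [Det that] [N reviewer]] [PP [P on] [NP [Det a] [N committee]]]]]]] [VP [AdvP [Adv quietly]] [VP [AdvP [Adv often]] [VP [AdvP [Adv often]] [VP [V followed] [NP [Det that] [N student]]]]]]]
[S [NP [NP [Det that] [N committee]] [RelC [Rel that] [VP [VP [V offered] [NP [Det that] [N reviewer]]] [PP [P on] [NP [Det a] [N committee]]]]]] [VP [AdvP [Adv quietly]] [VP [AdvP [Adv often]] [VP [AdvP [Adv often]] [VP [V followed] [NP [Det that] [N student]]]]]]]
The difference turns on whether NP → NP PP is used at the relevant span, versus an alternative expansion of NP.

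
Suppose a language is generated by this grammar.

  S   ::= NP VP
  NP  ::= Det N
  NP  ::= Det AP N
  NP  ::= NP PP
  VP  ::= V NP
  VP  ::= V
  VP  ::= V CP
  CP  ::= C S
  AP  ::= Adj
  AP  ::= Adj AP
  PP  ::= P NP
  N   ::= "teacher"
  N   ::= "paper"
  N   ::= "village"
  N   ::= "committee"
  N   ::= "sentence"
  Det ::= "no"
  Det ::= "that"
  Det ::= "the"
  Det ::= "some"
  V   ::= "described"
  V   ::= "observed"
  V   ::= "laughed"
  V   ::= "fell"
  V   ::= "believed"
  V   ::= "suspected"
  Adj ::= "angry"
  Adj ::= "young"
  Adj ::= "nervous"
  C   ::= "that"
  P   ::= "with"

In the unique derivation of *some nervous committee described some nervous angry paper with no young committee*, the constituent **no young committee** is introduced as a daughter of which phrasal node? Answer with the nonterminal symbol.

S
  NP
    Det: some
    AP
      Adj: nervous
    N: committee
  VP
    V: described
    NP
      NP
        Det: some
        AP
          Adj: nervous
          AP
            Adj: angry
        N: paper
      PP
        P: with
        NP
          Det: no
          AP
            Adj: young
          N: committee
The span 'no young committee' is the NP node built by NP → Det AP N.
Its mother is the PP built by PP → P NP.

PP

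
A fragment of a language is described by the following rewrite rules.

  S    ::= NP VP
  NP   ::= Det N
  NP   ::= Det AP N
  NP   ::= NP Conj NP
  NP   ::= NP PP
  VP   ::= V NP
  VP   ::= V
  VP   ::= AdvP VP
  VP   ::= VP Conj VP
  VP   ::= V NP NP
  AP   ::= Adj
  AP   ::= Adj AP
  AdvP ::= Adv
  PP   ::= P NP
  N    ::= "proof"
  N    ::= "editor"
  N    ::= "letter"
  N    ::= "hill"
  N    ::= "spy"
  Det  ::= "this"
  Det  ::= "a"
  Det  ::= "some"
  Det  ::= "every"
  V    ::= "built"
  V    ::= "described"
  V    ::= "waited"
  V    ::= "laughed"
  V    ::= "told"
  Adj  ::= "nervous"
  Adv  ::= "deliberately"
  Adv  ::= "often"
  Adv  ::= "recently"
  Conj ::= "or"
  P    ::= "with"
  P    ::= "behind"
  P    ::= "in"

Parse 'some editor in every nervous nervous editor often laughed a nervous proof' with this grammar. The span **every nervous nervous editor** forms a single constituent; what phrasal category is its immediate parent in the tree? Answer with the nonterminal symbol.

PP

S
  NP
    NP
      Det: some
      N: editor
    PP
      P: in
      NP
        Det: every
        AP
          Adj: nervous
          AP
            Adj: nervous
        N: editor
  VP
    AdvP
      Adv: often
    VP
      V: laughed
      NP
        Det: a
        AP
          Adj: nervous
        N: proof
The span 'every nervous nervous editor' is the NP node built by NP → Det AP N.
Its mother is the PP built by PP → P NP.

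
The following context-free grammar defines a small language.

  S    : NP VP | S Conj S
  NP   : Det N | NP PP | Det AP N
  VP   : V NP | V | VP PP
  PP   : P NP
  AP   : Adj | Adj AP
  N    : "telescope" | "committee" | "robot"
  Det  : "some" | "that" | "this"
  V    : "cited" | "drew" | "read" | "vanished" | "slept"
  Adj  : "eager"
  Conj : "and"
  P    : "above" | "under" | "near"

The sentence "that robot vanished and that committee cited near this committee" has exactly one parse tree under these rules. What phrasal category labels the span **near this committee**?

S
  S
    NP
      Det: that
      N: robot
    VP
      V: vanished
  Conj: and
  S
    NP
      Det: that
      N: committee
    VP
      VP
        V: cited
      PP
        P: near
        NP
          Det: this
          N: committee
The span 'near this committee' is the PP node built by PP → P NP.

PP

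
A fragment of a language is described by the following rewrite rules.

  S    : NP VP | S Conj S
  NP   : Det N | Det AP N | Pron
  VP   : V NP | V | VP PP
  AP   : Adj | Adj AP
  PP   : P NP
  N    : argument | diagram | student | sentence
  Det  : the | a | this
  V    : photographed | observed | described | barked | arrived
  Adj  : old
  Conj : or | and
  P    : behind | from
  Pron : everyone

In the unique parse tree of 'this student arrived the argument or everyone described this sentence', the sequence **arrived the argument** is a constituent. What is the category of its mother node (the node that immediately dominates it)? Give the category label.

S

S
  S
    NP
      Det: this
      N: student
    VP
      V: arrived
      NP
        Det: the
        N: argument
  Conj: or
  S
    NP
      Pron: everyone
    VP
      V: described
      NP
        Det: this
        N: sentence
The span 'arrived the argument' is the VP node built by VP → V NP.
Its mother is the S built by S → NP VP.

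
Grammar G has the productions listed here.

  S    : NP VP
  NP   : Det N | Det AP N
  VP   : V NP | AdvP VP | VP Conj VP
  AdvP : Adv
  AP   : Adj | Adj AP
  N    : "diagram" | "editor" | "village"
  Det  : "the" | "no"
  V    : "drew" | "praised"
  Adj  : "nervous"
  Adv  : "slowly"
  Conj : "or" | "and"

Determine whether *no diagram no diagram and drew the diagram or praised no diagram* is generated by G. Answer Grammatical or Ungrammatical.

An N word can never sit immediately before a Det word in any string this grammar generates, so the substring 'diagram no' rules out a derivation.

Ungrammatical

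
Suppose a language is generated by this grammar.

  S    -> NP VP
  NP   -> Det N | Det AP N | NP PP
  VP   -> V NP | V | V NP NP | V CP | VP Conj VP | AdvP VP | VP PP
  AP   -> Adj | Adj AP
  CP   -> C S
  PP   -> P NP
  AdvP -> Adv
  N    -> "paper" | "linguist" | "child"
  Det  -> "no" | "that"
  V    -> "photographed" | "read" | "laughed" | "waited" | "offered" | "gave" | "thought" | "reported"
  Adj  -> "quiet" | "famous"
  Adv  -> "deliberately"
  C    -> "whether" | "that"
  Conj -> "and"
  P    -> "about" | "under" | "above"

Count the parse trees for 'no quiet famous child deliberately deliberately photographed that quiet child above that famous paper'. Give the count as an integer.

4

Two of the 4 distinct bracketings:
[S [NP [Det no] [AP [Adj quiet] [AP [Adj famous]]] [N child]] [VP [AdvP [Adv deliberately]] [VP [AdvP [Adv deliberately]] [VP [V photographed] [NP [NP [Det that] [AP [Adj quiet]] [N child]] [PP [P above] [NP [Det that] [AP [Adj famous]] [N paper]]]]]]]]
[S [NP [Det no] [AP [Adj quiet] [AP [Adj famous]]] [N child]] [VP [AdvP [Adv deliberately]] [VP [AdvP [Adv deliberately]] [VP [VP [V photographed] [NP [Det that] [AP [Adj quiet]] [N child]]] [PP [P above] [NP [Det that] [AP [Adj famous]] [N paper]]]]]]]
The difference turns on whether NP → NP PP is used at the relevant span, versus an alternative expansion of NP.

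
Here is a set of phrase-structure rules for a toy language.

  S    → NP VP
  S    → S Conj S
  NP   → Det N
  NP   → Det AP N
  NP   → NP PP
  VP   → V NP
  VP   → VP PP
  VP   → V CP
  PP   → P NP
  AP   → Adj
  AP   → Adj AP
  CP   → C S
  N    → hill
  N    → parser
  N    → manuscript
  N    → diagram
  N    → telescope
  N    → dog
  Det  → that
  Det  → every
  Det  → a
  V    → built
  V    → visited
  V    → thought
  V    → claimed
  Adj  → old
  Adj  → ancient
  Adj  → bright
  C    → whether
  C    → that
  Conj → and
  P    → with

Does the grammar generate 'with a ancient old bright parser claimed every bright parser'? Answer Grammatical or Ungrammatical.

For S → NP VP, no prefix of the string parses as an NP. The alternative S rule S → S Conj S likewise has no satisfying split.

Ungrammatical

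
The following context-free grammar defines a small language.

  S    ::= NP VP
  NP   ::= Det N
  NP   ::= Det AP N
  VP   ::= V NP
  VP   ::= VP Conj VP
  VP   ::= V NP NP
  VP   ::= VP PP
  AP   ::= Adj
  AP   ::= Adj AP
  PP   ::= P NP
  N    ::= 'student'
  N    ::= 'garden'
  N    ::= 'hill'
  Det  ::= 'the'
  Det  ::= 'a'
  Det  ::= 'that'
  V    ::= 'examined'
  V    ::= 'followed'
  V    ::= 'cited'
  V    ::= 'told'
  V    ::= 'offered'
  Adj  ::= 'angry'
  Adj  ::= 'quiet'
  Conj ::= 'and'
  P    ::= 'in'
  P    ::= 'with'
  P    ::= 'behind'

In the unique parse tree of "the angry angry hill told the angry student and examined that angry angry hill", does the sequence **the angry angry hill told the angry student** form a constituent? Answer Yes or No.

No

[S [NP [Det the] [AP [Adj angry] [AP [Adj angry]]] [N hill]] [VP [VP [V told] [NP [Det the] [AP [Adj angry]] [N student]]] [Conj and] [VP [V examined] [NP [Det that] [AP [Adj angry] [AP [Adj angry]]] [N hill]]]]]
The smallest constituent containing 'the angry angry hill told the angry student' is the S spanning 'the angry angry hill told the angry student and examined that angry angry hill'; no single node in the tree dominates exactly the given words.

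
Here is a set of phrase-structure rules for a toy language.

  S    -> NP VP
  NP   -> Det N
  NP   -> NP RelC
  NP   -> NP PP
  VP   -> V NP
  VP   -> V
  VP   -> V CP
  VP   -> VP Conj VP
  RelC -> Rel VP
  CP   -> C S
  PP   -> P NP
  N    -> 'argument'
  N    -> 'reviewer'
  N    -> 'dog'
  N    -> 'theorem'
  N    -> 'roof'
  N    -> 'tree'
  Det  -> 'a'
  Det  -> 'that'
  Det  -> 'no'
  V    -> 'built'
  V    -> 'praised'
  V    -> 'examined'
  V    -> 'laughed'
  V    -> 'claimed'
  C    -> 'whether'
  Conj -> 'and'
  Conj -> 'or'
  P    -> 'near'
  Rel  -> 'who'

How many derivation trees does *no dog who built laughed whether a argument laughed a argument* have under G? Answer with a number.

[S [NP [NP [Det no] [N dog]] [RelC [Rel who] [VP [V built]]]] [VP [V laughed] [CP [C whether] [S [NP [Det a] [N argument]] [VP [V laughed] [NP [Det a] [N argument]]]]]]]
No rule offers an alternative attachment or grouping for any span, so this is the only derivation.

1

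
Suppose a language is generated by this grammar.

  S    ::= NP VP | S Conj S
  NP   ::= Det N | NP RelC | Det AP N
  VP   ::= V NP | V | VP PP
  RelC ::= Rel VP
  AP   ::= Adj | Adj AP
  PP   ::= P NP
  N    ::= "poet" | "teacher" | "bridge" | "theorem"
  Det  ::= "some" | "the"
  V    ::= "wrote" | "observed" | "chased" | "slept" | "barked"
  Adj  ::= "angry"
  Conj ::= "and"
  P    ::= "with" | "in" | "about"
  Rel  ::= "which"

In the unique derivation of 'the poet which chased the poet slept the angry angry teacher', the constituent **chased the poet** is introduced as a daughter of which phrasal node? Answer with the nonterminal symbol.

RelC

[S [NP [NP [Det the] [N poet]] [RelC [Rel which] [VP [V chased] [NP [Det the] [N poet]]]]] [VP [V slept] [NP [Det the] [AP [Adj angry] [AP [Adj angry]]] [N teacher]]]]
The span 'chased the poet' is the VP node built by VP → V NP.
Its mother is the RelC built by RelC → Rel VP.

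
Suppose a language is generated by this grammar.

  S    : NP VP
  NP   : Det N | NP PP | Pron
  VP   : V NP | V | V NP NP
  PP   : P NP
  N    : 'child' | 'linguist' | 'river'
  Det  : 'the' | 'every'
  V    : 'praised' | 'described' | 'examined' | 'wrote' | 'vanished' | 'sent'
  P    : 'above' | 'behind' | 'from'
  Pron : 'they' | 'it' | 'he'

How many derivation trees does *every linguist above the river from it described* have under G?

The two bracketings:
[S [NP [NP [Det every] [N linguist]] [PP [P above] [NP [NP [Det the] [N river]] [PP [P from] [NP [Pron it]]]]]] [VP [V described]]]
[S [NP [NP [NP [Det every] [N linguist]] [PP [P above] [NP [Det the] [N river]]]] [PP [P from] [NP [Pron it]]]] [VP [V described]]]
The trees differ in how a recursive rule is bracketed over the same span.

2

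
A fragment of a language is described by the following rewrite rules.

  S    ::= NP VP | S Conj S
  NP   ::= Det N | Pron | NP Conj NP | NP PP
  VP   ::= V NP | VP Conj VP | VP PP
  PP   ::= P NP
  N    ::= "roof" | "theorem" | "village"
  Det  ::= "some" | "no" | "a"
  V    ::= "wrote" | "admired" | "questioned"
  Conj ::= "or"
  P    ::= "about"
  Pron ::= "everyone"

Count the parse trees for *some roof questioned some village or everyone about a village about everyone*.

Two of the 9 distinct bracketings:
[S [NP [Det some] [N roof]] [VP [V questioned] [NP [NP [Det some] [N village]] [Conj or] [NP [NP [Pron everyone]] [PP [P about] [NP [NP [Det a] [N village]] [PP [P about] [NP [Pron everyone]]]]]]]]]
[S [NP [Det some] [N roof]] [VP [V questioned] [NP [NP [Det some] [N village]] [Conj or] [NP [NP [NP [Pron everyone]] [PP [P about] [NP [Det a] [N village]]]] [PP [P about] [NP [Pron everyone]]]]]]]
The trees differ in how a recursive rule is bracketed over the same span.

9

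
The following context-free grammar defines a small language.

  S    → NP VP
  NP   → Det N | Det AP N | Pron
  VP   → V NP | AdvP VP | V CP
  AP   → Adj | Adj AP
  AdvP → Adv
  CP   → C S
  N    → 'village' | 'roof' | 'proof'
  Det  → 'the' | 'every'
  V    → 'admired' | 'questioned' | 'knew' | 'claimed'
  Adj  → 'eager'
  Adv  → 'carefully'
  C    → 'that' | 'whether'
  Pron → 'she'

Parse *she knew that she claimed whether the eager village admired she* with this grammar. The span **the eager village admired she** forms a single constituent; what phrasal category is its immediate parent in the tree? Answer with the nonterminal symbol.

CP

S
  NP
    Pron: she
  VP
    V: knew
    CP
      C: that
      S
        NP
          Pron: she
        VP
          V: claimed
          CP
            C: whether
            S
              NP
                Det: the
                AP
                  Adj: eager
                N: village
              VP
                V: admired
                NP
                  Pron: she
The span 'the eager village admired she' is the S node built by S → NP VP.
Its mother is the CP built by CP → C S.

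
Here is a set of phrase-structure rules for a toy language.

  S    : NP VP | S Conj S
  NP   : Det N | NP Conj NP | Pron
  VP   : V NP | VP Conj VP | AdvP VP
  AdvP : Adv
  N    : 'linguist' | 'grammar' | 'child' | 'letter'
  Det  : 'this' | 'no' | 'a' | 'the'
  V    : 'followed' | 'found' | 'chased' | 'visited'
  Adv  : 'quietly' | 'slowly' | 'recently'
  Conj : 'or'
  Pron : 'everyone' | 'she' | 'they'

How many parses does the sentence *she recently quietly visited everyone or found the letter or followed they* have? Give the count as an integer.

9

Two of the 9 distinct bracketings:
[S [NP [Pron she]] [VP [VP [AdvP [Adv recently]] [VP [AdvP [Adv quietly]] [VP [V visited] [NP [Pron everyone]]]]] [Conj or] [VP [VP [V found] [NP [Det the] [N letter]]] [Conj or] [VP [V followed] [NP [Pron they]]]]]]
[S [NP [Pron she]] [VP [VP [VP [AdvP [Adv recently]] [VP [AdvP [Adv quietly]] [VP [V visited] [NP [Pron everyone]]]]] [Conj or] [VP [V found] [NP [Det the] [N letter]]]] [Conj or] [VP [V followed] [NP [Pron they]]]]]
The trees differ in how a recursive rule is bracketed over the same span.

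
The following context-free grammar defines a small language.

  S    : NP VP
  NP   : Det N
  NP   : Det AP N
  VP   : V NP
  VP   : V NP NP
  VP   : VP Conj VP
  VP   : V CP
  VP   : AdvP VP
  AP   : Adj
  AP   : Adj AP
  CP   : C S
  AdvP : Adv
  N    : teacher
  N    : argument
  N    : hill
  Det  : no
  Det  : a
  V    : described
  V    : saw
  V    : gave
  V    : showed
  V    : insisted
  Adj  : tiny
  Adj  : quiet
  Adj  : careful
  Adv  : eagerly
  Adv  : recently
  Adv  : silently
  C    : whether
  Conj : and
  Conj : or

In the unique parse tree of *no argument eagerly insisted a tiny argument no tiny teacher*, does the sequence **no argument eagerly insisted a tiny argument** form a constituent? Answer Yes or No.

[S [NP [Det no] [N argument]] [VP [AdvP [Adv eagerly]] [VP [V insisted] [NP [Det a] [AP [Adj tiny]] [N argument]] [NP [Det no] [AP [Adj tiny]] [N teacher]]]]]
The smallest constituent containing 'no argument eagerly insisted a tiny argument' is the S spanning 'no argument eagerly insisted a tiny argument no tiny teacher'; no single node in the tree dominates exactly the given words.

No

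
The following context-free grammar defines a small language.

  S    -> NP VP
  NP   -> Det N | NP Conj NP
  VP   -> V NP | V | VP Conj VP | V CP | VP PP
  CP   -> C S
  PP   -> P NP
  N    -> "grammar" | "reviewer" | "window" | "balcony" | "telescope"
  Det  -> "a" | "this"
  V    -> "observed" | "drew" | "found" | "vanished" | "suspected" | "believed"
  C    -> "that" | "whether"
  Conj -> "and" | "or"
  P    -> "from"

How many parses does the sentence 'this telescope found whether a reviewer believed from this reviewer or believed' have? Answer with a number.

Two of the 3 distinct bracketings:
[S [NP [Det this] [N telescope]] [VP [VP [V found] [CP [C whether] [S [NP [Det a] [N reviewer]] [VP [VP [V believed]] [PP [P from] [NP [Det this] [N reviewer]]]]]]] [Conj or] [VP [V believed]]]]
[S [NP [Det this] [N telescope]] [VP [VP [VP [V found] [CP [C whether] [S [NP [Det a] [N reviewer]] [VP [V believed]]]]] [PP [P from] [NP [Det this] [N reviewer]]]] [Conj or] [VP [V believed]]]]
The trees differ in how a recursive rule is bracketed over the same span.

3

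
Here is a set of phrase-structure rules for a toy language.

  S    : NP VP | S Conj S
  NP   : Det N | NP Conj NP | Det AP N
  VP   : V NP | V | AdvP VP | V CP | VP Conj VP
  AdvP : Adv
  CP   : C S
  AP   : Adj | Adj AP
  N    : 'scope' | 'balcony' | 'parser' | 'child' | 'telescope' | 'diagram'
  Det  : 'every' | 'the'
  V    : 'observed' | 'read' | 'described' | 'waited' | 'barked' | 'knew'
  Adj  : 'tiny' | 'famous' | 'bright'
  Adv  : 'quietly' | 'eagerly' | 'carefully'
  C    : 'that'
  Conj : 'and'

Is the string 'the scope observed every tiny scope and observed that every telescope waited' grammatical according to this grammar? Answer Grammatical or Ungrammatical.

Grammatical

[S [NP [Det the] [N scope]] [VP [VP [V observed] [NP [Det every] [AP [Adj tiny]] [N scope]]] [Conj and] [VP [V observed] [CP [C that] [S [NP [Det every] [N telescope]] [VP [V waited]]]]]]]
The bracketing above is licensed at every node by one of the given productions, with S at the root.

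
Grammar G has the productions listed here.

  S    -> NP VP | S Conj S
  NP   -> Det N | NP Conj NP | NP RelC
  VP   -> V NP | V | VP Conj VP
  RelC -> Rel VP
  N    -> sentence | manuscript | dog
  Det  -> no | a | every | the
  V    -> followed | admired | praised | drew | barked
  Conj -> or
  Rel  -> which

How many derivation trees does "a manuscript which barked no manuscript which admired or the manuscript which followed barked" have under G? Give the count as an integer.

7

Two of the 7 distinct bracketings:
[S [NP [NP [NP [Det a] [N manuscript]] [RelC [Rel which] [VP [V barked] [NP [NP [Det no] [N manuscript]] [RelC [Rel which] [VP [V admired]]]]]]] [Conj or] [NP [NP [Det the] [N manuscript]] [RelC [Rel which] [VP [V followed]]]]] [VP [V barked]]]
[S [NP [NP [NP [NP [Det a] [N manuscript]] [RelC [Rel which] [VP [V barked] [NP [Det no] [N manuscript]]]]] [RelC [Rel which] [VP [V admired]]]] [Conj or] [NP [NP [Det the] [N manuscript]] [RelC [Rel which] [VP [V followed]]]]] [VP [V barked]]]
The trees differ in how a recursive rule is bracketed over the same span.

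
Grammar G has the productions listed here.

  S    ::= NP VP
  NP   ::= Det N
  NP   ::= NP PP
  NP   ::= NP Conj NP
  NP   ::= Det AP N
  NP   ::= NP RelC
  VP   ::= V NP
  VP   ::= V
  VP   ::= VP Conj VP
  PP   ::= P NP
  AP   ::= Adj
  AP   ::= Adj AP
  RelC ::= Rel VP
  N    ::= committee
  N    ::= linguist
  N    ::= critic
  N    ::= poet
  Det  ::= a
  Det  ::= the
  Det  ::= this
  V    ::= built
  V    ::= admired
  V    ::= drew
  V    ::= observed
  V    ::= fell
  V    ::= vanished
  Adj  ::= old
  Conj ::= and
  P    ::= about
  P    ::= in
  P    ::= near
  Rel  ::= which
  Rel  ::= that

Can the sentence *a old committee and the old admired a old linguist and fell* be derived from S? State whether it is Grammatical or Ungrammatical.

Ungrammatical

An Adj word can never sit immediately before a V word in any string this grammar generates, so the substring 'old admired' rules out a derivation.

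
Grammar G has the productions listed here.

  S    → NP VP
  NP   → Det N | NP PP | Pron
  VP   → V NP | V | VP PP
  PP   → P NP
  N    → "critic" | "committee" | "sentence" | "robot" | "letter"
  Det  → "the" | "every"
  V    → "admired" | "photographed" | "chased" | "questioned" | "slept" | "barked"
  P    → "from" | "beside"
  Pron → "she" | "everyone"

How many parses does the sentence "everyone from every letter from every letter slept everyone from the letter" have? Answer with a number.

Two of the 4 distinct bracketings:
[S [NP [NP [Pron everyone]] [PP [P from] [NP [NP [Det every] [N letter]] [PP [P from] [NP [Det every] [N letter]]]]]] [VP [V slept] [NP [NP [Pron everyone]] [PP [P from] [NP [Det the] [N letter]]]]]]
[S [NP [NP [Pron everyone]] [PP [P from] [NP [NP [Det every] [N letter]] [PP [P from] [NP [Det every] [N letter]]]]]] [VP [VP [V slept] [NP [Pron everyone]]] [PP [P from] [NP [Det the] [N letter]]]]]
The difference turns on whether VP → VP PP is used at the relevant span, versus an alternative expansion of VP.

4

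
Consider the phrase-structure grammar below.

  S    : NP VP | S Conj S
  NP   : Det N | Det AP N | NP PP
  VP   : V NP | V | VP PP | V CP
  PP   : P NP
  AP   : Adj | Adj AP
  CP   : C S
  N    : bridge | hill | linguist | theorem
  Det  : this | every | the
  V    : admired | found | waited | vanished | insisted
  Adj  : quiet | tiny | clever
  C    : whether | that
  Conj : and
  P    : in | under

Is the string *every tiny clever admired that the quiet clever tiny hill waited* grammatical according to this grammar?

Ungrammatical

An Adj word can never sit immediately before a V word in any string this grammar generates, so the substring 'clever admired' rules out a derivation.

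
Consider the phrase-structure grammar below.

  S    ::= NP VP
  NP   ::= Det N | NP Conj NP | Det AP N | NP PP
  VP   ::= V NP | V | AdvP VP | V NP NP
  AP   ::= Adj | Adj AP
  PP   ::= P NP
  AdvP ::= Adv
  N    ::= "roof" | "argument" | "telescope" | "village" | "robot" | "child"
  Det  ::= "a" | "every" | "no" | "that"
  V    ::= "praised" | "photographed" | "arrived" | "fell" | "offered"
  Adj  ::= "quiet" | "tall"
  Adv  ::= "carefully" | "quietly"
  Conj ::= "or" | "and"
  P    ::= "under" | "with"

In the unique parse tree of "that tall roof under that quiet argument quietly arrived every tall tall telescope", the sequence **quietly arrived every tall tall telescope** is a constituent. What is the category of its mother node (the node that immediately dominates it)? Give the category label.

S
  NP
    NP
      Det: that
      AP
        Adj: tall
      N: roof
    PP
      P: under
      NP
        Det: that
        AP
          Adj: quiet
        N: argument
  VP
    AdvP
      Adv: quietly
    VP
      V: arrived
      NP
        Det: every
        AP
          Adj: tall
          AP
            Adj: tall
        N: telescope
The span 'quietly arrived every tall tall telescope' is the VP node built by VP → AdvP VP.
Its mother is the S built by S → NP VP.

S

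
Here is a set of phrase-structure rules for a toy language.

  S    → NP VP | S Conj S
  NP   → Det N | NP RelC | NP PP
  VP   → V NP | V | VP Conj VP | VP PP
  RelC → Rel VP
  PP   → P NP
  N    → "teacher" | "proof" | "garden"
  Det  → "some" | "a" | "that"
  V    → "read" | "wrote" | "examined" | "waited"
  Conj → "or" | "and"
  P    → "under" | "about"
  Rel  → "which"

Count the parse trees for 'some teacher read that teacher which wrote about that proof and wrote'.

Two of the 4 distinct bracketings:
[S [NP [Det some] [N teacher]] [VP [V read] [NP [NP [Det that] [N teacher]] [RelC [Rel which] [VP [VP [VP [V wrote]] [PP [P about] [NP [Det that] [N proof]]]] [Conj and] [VP [V wrote]]]]]]]
[S [NP [Det some] [N teacher]] [VP [VP [V read] [NP [NP [Det that] [N teacher]] [RelC [Rel which] [VP [VP [V wrote]] [PP [P about] [NP [Det that] [N proof]]]]]]] [Conj and] [VP [V wrote]]]]
The trees differ in how a recursive rule is bracketed over the same span.

4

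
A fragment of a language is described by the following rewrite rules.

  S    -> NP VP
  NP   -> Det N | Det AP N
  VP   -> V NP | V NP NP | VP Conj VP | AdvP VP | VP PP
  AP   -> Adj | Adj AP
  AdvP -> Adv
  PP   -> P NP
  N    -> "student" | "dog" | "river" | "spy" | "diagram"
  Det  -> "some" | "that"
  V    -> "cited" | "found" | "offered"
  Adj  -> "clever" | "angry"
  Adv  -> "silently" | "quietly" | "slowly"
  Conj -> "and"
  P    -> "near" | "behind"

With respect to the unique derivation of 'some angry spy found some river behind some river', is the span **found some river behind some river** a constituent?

Yes

[S [NP [Det some] [AP [Adj angry]] [N spy]] [VP [VP [V found] [NP [Det some] [N river]]] [PP [P behind] [NP [Det some] [N river]]]]]
The words 'found some river behind some river' are exhaustively dominated by a single VP node (built by VP → VP PP), so they form a constituent.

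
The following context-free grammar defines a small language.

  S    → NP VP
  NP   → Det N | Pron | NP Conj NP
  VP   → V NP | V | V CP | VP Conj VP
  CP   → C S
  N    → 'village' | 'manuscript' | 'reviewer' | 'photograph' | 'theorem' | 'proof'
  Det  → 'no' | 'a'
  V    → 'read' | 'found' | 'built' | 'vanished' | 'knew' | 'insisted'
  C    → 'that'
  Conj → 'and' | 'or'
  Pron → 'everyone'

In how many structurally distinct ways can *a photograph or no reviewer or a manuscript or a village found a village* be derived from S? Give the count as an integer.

Two of the 5 distinct bracketings:
[S [NP [NP [Det a] [N photograph]] [Conj or] [NP [NP [Det no] [N reviewer]] [Conj or] [NP [NP [Det a] [N manuscript]] [Conj or] [NP [Det a] [N village]]]]] [VP [V found] [NP [Det a] [N village]]]]
[S [NP [NP [Det a] [N photograph]] [Conj or] [NP [NP [NP [Det no] [N reviewer]] [Conj or] [NP [Det a] [N manuscript]]] [Conj or] [NP [Det a] [N village]]]] [VP [V found] [NP [Det a] [N village]]]]
The trees differ in how a recursive rule is bracketed over the same span.

5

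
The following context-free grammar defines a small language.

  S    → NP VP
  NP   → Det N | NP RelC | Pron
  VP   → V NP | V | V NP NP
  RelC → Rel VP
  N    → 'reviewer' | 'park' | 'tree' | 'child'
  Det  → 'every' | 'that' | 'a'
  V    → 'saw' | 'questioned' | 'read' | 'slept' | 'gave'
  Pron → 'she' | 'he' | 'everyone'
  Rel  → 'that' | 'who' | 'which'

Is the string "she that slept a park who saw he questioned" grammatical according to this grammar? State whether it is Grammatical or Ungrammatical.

Grammatical

[S [NP [NP [Pron she]] [RelC [Rel that] [VP [V slept] [NP [NP [Det a] [N park]] [RelC [Rel who] [VP [V saw] [NP [Pron he]]]]]]]] [VP [V questioned]]]
Each bracket corresponds to one application of a listed rule, so the string is derivable from S.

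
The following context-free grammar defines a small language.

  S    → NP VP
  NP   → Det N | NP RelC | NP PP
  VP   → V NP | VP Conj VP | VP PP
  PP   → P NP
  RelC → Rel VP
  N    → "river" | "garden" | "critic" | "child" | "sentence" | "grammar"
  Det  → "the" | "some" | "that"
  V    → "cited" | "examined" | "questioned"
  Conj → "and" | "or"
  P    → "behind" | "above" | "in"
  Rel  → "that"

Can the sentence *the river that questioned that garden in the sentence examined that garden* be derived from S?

S
  NP
    NP
      Det: the
      N: river
    RelC
      Rel: that
      VP
        V: questioned
        NP
          NP
            Det: that
            N: garden
          PP
            P: in
            NP
              Det: the
              N: sentence
  VP
    V: examined
    NP
      Det: that
      N: garden
Each bracket corresponds to one application of a listed rule, so the string is derivable from S.

Grammatical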